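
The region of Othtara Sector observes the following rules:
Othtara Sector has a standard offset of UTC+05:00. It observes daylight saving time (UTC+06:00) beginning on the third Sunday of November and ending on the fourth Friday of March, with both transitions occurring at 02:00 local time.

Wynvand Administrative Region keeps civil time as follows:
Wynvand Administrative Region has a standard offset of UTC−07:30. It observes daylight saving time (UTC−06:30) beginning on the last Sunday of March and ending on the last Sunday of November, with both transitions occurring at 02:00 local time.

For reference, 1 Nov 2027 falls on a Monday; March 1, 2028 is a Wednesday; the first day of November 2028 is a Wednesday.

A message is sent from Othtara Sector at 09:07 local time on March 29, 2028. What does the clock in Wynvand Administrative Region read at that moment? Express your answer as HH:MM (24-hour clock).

1 November 2027 is a Monday, so the first Sunday is November 7 and the third is November 21.
1 March 2028 is a Wednesday, so the first Friday is March 3 and the fourth is March 24.
March 29, 2028 is outside the daylight-saving period (21 November 2027 – 24 March 2028), so Othtara Sector is on standard time, UTC+05:00.
09:07 Othtara Sector − 5h = 04:07 UTC.
1 March 2028 is a Wednesday, so Sundays fall on 5, 12, 19, 26; the last is March 26.
1 November 2028 is a Wednesday, so Sundays fall on 5, 12, 19, 26; the last is November 26.
At the standard offset (UTC−07:30), 04:07 UTC − 7h30m = 20:37 Wynvand Administrative Region standard time (rolling into the previous day, 28 March 2028).
The standard-time date in Wynvand Administrative Region, March 28, 2028, lies within the daylight-saving period (26 March – 26 November), so Wynvand Administrative Region is on daylight time, UTC−06:30.
04:07 UTC − 6h30m = 21:37 Wynvand Administrative Region (rolling into the previous day, 28 March 2028).

21:37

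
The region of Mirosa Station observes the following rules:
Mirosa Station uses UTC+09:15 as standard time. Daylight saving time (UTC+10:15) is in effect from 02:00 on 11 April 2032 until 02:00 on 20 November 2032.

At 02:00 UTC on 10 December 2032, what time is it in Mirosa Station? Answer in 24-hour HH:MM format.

11:15

At the standard offset (UTC+09:15), 02:00 UTC + 9h15m = 11:15 Mirosa Station standard time.
The standard-time date in Mirosa Station, 10 December 2032, is outside the daylight-saving period (11 April – 20 November), so Mirosa Station is on standard time, UTC+09:15.
02:00 UTC + 9h15m = 11:15 local.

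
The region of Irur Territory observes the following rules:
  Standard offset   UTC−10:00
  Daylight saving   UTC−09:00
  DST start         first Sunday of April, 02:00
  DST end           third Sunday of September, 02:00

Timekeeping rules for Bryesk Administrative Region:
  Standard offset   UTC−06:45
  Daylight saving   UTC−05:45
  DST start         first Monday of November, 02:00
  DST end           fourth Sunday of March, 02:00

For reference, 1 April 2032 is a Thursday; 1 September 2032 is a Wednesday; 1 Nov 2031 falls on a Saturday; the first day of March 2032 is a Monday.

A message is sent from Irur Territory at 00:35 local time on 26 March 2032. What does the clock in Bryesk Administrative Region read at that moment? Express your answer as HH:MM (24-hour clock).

1 April 2032 is a Thursday, so the first Sunday is April 4.
1 September 2032 is a Wednesday, so the first Sunday is September 5 and the third is September 19.
26 March 2032 does not fall between 4 April and 19 September, so daylight saving is not in effect and Irur Territory is at UTC−10:00.
00:35 Irur Territory + 10h = 10:35 UTC.
1 November 2031 is a Saturday, so the first Monday is November 3.
1 March 2032 is a Monday, so the first Sunday is March 7 and the fourth is March 28.
At the standard offset (UTC−06:45), 10:35 UTC − 6h45m = 03:50 Bryesk Administrative Region standard time.
Daylight saving runs 3 November 2031 – 28 March 2032; the standard-time date in Bryesk Administrative Region, 26 March 2032, is inside that window, so Bryesk Administrative Region is at UTC−05:45.
10:35 UTC − 5h45m = 04:50 Bryesk Administrative Region.

04:50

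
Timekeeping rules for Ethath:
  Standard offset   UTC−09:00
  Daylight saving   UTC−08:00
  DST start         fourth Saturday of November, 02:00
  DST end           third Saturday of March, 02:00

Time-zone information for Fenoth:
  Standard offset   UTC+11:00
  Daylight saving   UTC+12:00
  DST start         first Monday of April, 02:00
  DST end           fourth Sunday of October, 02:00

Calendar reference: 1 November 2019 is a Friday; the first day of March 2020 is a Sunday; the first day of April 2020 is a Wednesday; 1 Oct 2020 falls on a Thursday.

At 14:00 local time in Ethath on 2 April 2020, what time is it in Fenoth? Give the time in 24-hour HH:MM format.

1 November 2019 is a Friday, so the first Saturday is November 2 and the fourth is November 23.
1 March 2020 is a Sunday, so the first Saturday is March 7 and the third is March 21.
2 April 2020 does not fall between 23 November 2019 and 21 March 2020, so daylight saving is not in effect and Ethath is at UTC−09:00.
14:00 Ethath + 9h = 23:00 UTC.
1 April 2020 is a Wednesday, so the first Monday is April 6.
1 October 2020 is a Thursday, so the first Sunday is October 4 and the fourth is October 25.
At the standard offset (UTC+11:00), 23:00 UTC + 11h = 10:00 Fenoth standard time (rolling into the next day, 3 April 2020).
The standard-time date in Fenoth, 3 April 2020, does not fall between 6 April and 25 October, so daylight saving is not in effect and Fenoth is at UTC+11:00.
23:00 UTC + 11h = 10:00 Fenoth (rolling into the next day, 3 April 2020).

10:00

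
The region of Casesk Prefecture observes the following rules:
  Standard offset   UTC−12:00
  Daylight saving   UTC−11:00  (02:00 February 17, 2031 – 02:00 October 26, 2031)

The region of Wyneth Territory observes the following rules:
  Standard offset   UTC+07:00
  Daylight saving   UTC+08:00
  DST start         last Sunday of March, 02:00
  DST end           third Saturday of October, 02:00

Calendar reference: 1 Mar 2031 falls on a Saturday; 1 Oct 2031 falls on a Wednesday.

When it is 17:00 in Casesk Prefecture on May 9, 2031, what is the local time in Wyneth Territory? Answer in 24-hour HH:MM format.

12:00

May 9, 2031 lies within the daylight-saving period (17 February – 26 October), so Casesk Prefecture is on daylight time, UTC−11:00.
17:00 Casesk Prefecture + 11h = 04:00 UTC (rolling into the next day, 10 May 2031).
1 March 2031 is a Saturday, so Sundays fall on 2, 9, 16, 23, 30; the last is March 30.
1 October 2031 is a Wednesday, so the first Saturday is October 4 and the third is October 18.
At the standard offset (UTC+07:00), 04:00 UTC + 7h = 11:00 Wyneth Territory standard time.
The standard-time date in Wyneth Territory, May 10, 2031, lies within the daylight-saving period (30 March – 18 October), so Wyneth Territory is on daylight time, UTC+08:00.
04:00 UTC + 8h = 12:00 Wyneth Territory.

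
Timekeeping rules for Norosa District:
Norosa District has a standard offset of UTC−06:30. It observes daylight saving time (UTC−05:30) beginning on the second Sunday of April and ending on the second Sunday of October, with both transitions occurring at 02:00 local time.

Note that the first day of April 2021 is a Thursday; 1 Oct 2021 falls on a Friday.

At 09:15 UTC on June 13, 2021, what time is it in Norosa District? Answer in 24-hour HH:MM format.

1 April 2021 is a Thursday, so the first Sunday is April 4 and the second is April 11.
1 October 2021 is a Friday, so the first Sunday is October 3 and the second is October 10.
At the standard offset (UTC−06:30), 09:15 UTC − 6h30m = 02:45 Norosa District standard time.
The standard-time date in Norosa District, June 13, 2021, falls between 11 April and 10 October, so daylight saving is in effect and Norosa District is at UTC−05:30.
09:15 UTC − 5h30m = 03:45 local.

03:45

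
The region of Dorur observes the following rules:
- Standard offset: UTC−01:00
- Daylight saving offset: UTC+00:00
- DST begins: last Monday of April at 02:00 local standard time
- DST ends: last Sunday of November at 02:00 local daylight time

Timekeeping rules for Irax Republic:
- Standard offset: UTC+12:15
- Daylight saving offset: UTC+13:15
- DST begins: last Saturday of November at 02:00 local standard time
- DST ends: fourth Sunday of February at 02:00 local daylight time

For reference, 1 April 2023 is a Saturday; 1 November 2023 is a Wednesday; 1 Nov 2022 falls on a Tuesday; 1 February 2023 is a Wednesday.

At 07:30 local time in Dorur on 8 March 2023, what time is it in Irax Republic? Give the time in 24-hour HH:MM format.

20:45

1 April 2023 is a Saturday, so Mondays fall on 3, 10, 17, 24; the last is April 24.
1 November 2023 is a Wednesday, so Sundays fall on 5, 12, 19, 26; the last is November 26.
8 March 2023 is outside the daylight-saving period (24 April – 26 November), so Dorur is on standard time, UTC−01:00.
07:30 Dorur + 1h = 08:30 UTC.
1 November 2022 is a Tuesday, so Saturdays fall on 5, 12, 19, 26; the last is November 26.
1 February 2023 is a Wednesday, so the first Sunday is February 5 and the fourth is February 26.
At the standard offset (UTC+12:15), 08:30 UTC + 12h15m = 20:45 Irax Republic standard time.
Daylight saving runs 26 November 2022 – 26 February 2023; the standard-time date in Irax Republic, 8 March 2023, is outside that window, so Irax Republic is on standard time at UTC+12:15.
08:30 UTC + 12h15m = 20:45 Irax Republic.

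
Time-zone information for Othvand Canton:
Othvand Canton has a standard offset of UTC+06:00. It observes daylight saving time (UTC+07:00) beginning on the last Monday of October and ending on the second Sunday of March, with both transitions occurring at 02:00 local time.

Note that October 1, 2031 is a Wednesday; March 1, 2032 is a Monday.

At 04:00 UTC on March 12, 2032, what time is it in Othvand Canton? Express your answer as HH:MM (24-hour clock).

11:00

1 October 2031 is a Wednesday, so Mondays fall on 6, 13, 20, 27; the last is October 27.
1 March 2032 is a Monday, so the first Sunday is March 7 and the second is March 14.
At the standard offset (UTC+06:00), 04:00 UTC + 6h = 10:00 Othvand Canton standard time.
Daylight saving runs 27 October 2031 – 14 March 2032; the standard-time date in Othvand Canton, March 12, 2032, is inside that window, so Othvand Canton is at UTC+07:00.
04:00 UTC + 7h = 11:00 local.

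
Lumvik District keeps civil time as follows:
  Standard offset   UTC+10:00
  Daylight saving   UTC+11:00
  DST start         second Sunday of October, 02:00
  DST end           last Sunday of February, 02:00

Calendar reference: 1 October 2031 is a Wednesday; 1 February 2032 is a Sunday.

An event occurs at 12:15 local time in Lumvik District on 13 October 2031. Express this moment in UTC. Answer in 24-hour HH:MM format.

1 October 2031 is a Wednesday, so the first Sunday is October 5 and the second is October 12.
1 February 2032 is a Sunday, so Sundays fall on 1, 8, 15, 22, 29; the last is February 29.
Daylight saving runs 12 October 2031 – 29 February 2032; 13 October 2031 is inside that window, so Lumvik District is at UTC+11:00.
12:15 local − 11h = 01:15 UTC.

01:15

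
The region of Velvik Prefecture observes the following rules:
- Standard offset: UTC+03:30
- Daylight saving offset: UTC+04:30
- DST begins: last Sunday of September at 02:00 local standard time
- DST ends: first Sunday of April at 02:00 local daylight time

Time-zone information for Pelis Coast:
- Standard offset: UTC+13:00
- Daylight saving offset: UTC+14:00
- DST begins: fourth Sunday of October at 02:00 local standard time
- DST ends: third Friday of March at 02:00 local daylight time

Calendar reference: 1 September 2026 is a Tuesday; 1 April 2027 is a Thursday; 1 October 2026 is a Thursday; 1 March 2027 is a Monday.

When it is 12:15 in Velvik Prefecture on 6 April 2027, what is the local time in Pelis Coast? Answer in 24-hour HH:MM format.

21:45

1 September 2026 is a Tuesday, so Sundays fall on 6, 13, 20, 27; the last is September 27.
1 April 2027 is a Thursday, so the first Sunday is April 4.
Daylight saving runs 27 September 2026 – 4 April 2027; 6 April 2027 is outside that window, so Velvik Prefecture is on standard time at UTC+03:30.
12:15 Velvik Prefecture − 3h30m = 08:45 UTC.
1 October 2026 is a Thursday, so the first Sunday is October 4 and the fourth is October 25.
1 March 2027 is a Monday, so the first Friday is March 5 and the third is March 19.
At the standard offset (UTC+13:00), 08:45 UTC + 13h = 21:45 Pelis Coast standard time.
The standard-time date in Pelis Coast, 6 April 2027, is outside the daylight-saving period (25 October 2026 – 19 March 2027), so Pelis Coast is on standard time, UTC+13:00.
08:45 UTC + 13h = 21:45 Pelis Coast.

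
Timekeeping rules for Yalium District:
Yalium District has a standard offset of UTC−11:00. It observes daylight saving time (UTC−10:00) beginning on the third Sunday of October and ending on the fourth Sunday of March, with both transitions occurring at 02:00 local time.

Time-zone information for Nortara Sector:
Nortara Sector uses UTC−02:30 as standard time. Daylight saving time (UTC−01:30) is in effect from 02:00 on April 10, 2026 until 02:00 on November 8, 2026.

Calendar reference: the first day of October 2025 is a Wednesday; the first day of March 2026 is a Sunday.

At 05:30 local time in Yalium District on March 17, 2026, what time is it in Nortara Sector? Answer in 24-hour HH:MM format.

1 October 2025 is a Wednesday, so the first Sunday is October 5 and the third is October 19.
1 March 2026 is a Sunday, so the first Sunday is March 1 and the fourth is March 22.
March 17, 2026 falls between 19 October 2025 and 22 March 2026, so daylight saving is in effect and Yalium District is at UTC−10:00.
05:30 Yalium District + 10h = 15:30 UTC.
At the standard offset (UTC−02:30), 15:30 UTC − 2h30m = 13:00 Nortara Sector standard time.
The standard-time date in Nortara Sector, March 17, 2026, does not fall between 10 April and 8 November, so daylight saving is not in effect and Nortara Sector is at UTC−02:30.
15:30 UTC − 2h30m = 13:00 Nortara Sector.

13:00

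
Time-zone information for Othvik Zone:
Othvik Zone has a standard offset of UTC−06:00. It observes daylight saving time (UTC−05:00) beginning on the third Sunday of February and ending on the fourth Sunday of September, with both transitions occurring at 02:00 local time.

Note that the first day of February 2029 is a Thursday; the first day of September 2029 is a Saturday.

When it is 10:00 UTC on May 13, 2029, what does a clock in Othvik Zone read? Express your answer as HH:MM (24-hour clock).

05:00

1 February 2029 is a Thursday, so the first Sunday is February 4 and the third is February 18.
1 September 2029 is a Saturday, so the first Sunday is September 2 and the fourth is September 23.
At the standard offset (UTC−06:00), 10:00 UTC − 6h = 04:00 Othvik Zone standard time.
The standard-time date in Othvik Zone, May 13, 2029, falls between 18 February and 23 September, so daylight saving is in effect and Othvik Zone is at UTC−05:00.
10:00 UTC − 5h = 05:00 local.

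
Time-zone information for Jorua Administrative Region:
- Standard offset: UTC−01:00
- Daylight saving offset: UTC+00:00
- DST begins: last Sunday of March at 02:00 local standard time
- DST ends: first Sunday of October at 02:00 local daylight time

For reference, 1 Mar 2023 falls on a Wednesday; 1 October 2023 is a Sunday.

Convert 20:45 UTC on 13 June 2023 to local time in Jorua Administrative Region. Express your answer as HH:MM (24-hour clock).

20:45

1 March 2023 is a Wednesday, so Sundays fall on 5, 12, 19, 26; the last is March 26.
1 October 2023 is a Sunday, so the first Sunday is October 1.
At the standard offset (UTC−01:00), 20:45 UTC − 1h = 19:45 Jorua Administrative Region standard time.
Daylight saving runs 26 March – 1 October; the standard-time date in Jorua Administrative Region, 13 June 2023, is inside that window, so Jorua Administrative Region is at UTC+00:00.
20:45 UTC + 0h = 20:45 local.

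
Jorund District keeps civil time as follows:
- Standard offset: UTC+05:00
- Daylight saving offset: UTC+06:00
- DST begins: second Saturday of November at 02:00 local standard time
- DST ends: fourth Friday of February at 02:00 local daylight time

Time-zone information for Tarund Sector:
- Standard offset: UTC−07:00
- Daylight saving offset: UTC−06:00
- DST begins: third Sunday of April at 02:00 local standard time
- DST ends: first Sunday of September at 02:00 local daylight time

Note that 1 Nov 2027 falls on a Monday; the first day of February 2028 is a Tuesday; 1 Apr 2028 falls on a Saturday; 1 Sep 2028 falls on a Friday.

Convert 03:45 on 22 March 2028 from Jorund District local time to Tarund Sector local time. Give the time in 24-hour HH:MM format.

1 November 2027 is a Monday, so the first Saturday is November 6 and the second is November 13.
1 February 2028 is a Tuesday, so the first Friday is February 4 and the fourth is February 25.
Daylight saving runs 13 November 2027 – 25 February 2028; 22 March 2028 is outside that window, so Jorund District is on standard time at UTC+05:00.
03:45 Jorund District − 5h = 22:45 UTC (rolling into the previous day, 21 March 2028).
1 April 2028 is a Saturday, so the first Sunday is April 2 and the third is April 16.
1 September 2028 is a Friday, so the first Sunday is September 3.
At the standard offset (UTC−07:00), 22:45 UTC − 7h = 15:45 Tarund Sector standard time.
The standard-time date in Tarund Sector, 21 March 2028, is outside the daylight-saving period (16 April – 3 September), so Tarund Sector is on standard time, UTC−07:00.
22:45 UTC − 7h = 15:45 Tarund Sector.

15:45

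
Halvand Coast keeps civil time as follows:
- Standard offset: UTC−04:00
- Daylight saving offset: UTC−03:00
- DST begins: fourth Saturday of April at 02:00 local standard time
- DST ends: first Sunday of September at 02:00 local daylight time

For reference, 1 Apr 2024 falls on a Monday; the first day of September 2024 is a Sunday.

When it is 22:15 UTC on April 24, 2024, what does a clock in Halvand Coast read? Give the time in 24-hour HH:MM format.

18:15

1 April 2024 is a Monday, so the first Saturday is April 6 and the fourth is April 27.
1 September 2024 is a Sunday, so the first Sunday is September 1.
At the standard offset (UTC−04:00), 22:15 UTC − 4h = 18:15 Halvand Coast standard time.
The standard-time date in Halvand Coast, April 24, 2024, does not fall between 27 April and 1 September, so daylight saving is not in effect and Halvand Coast is at UTC−04:00.
22:15 UTC − 4h = 18:15 local.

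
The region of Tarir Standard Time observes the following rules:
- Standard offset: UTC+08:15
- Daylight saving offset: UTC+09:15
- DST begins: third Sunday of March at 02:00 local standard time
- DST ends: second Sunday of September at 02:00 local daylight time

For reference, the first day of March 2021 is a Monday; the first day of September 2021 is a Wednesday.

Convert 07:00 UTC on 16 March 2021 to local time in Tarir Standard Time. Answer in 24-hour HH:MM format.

1 March 2021 is a Monday, so the first Sunday is March 7 and the third is March 21.
1 September 2021 is a Wednesday, so the first Sunday is September 5 and the second is September 12.
At the standard offset (UTC+08:15), 07:00 UTC + 8h15m = 15:15 Tarir Standard Time standard time.
The standard-time date in Tarir Standard Time, 16 March 2021, does not fall between 21 March and 12 September, so daylight saving is not in effect and Tarir Standard Time is at UTC+08:15.
07:00 UTC + 8h15m = 15:15 local.

15:15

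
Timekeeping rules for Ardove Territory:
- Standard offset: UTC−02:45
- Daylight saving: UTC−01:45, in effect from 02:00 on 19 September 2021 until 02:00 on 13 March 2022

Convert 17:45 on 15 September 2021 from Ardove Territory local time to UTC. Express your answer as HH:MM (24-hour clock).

20:30

15 September 2021 does not fall between 19 September 2021 and 13 March 2022, so daylight saving is not in effect and Ardove Territory is at UTC−02:45.
17:45 local + 2h45m = 20:30 UTC.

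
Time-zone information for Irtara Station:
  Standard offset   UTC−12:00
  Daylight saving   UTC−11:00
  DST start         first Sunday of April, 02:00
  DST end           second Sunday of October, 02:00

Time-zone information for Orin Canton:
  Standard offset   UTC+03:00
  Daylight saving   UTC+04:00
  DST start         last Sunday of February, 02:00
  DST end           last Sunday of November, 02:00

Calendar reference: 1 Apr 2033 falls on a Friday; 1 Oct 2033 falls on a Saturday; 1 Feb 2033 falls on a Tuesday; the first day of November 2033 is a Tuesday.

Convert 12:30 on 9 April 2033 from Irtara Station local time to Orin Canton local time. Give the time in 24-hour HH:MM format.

03:30

1 April 2033 is a Friday, so the first Sunday is April 3.
1 October 2033 is a Saturday, so the first Sunday is October 2 and the second is October 9.
Daylight saving runs 3 April – 9 October; 9 April 2033 is inside that window, so Irtara Station is at UTC−11:00.
12:30 Irtara Station + 11h = 23:30 UTC.
1 February 2033 is a Tuesday, so Sundays fall on 6, 13, 20, 27; the last is February 27.
1 November 2033 is a Tuesday, so Sundays fall on 6, 13, 20, 27; the last is November 27.
At the standard offset (UTC+03:00), 23:30 UTC + 3h = 02:30 Orin Canton standard time (rolling into the next day, 10 April 2033).
The standard-time date in Orin Canton, 10 April 2033, falls between 27 February and 27 November, so daylight saving is in effect and Orin Canton is at UTC+04:00.
23:30 UTC + 4h = 03:30 Orin Canton (rolling into the next day, 10 April 2033).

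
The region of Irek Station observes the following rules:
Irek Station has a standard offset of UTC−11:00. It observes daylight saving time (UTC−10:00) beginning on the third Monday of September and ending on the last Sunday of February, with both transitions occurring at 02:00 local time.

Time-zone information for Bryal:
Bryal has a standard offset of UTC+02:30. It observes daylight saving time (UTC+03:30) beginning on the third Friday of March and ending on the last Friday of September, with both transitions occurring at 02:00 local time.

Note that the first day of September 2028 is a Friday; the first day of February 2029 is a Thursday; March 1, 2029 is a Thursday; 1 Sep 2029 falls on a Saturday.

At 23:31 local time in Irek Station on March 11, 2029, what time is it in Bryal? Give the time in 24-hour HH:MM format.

13:01

1 September 2028 is a Friday, so the first Monday is September 4 and the third is September 18.
1 February 2029 is a Thursday, so Sundays fall on 4, 11, 18, 25; the last is February 25.
March 11, 2029 is outside the daylight-saving period (18 September 2028 – 25 February 2029), so Irek Station is on standard time, UTC−11:00.
23:31 Irek Station + 11h = 10:31 UTC (rolling into the next day, 12 March 2029).
1 March 2029 is a Thursday, so the first Friday is March 2 and the third is March 16.
1 September 2029 is a Saturday, so Fridays fall on 7, 14, 21, 28; the last is September 28.
At the standard offset (UTC+02:30), 10:31 UTC + 2h30m = 13:01 Bryal standard time.
The standard-time date in Bryal, March 12, 2029, is outside the daylight-saving period (16 March – 28 September), so Bryal is on standard time, UTC+02:30.
10:31 UTC + 2h30m = 13:01 Bryal.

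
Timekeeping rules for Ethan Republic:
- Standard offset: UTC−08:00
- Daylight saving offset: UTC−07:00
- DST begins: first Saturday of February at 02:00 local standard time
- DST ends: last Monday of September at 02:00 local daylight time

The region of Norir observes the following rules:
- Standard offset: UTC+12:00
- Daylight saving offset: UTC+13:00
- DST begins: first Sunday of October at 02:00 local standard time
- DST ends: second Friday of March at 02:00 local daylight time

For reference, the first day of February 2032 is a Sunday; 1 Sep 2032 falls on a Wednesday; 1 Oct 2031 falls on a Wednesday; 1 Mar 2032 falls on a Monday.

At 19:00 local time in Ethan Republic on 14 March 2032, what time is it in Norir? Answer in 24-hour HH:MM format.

1 February 2032 is a Sunday, so the first Saturday is February 7.
1 September 2032 is a Wednesday, so Mondays fall on 6, 13, 20, 27; the last is September 27.
Daylight saving runs 7 February – 27 September; 14 March 2032 is inside that window, so Ethan Republic is at UTC−07:00.
19:00 Ethan Republic + 7h = 02:00 UTC (rolling into the next day, 15 March 2032).
1 October 2031 is a Wednesday, so the first Sunday is October 5.
1 March 2032 is a Monday, so the first Friday is March 5 and the second is March 12.
At the standard offset (UTC+12:00), 02:00 UTC + 12h = 14:00 Norir standard time.
The standard-time date in Norir, 15 March 2032, is outside the daylight-saving period (5 October 2031 – 12 March 2032), so Norir is on standard time, UTC+12:00.
02:00 UTC + 12h = 14:00 Norir.

14:00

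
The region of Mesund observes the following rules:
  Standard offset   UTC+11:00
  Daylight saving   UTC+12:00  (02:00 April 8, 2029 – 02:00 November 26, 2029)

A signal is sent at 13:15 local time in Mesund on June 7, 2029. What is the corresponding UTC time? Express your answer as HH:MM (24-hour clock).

June 7, 2029 lies within the daylight-saving period (8 April – 26 November), so Mesund is on daylight time, UTC+12:00.
13:15 local − 12h = 01:15 UTC.

01:15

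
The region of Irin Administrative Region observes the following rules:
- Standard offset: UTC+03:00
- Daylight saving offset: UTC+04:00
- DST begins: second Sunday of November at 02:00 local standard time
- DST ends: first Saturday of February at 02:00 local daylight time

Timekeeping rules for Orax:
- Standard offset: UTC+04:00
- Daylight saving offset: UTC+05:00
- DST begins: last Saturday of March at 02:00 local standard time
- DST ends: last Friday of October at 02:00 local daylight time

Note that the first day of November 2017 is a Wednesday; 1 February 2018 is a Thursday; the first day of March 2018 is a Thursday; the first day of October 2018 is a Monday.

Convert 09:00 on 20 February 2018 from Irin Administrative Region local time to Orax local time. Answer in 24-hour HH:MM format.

10:00

1 November 2017 is a Wednesday, so the first Sunday is November 5 and the second is November 12.
1 February 2018 is a Thursday, so the first Saturday is February 3.
20 February 2018 does not fall between 12 November 2017 and 3 February 2018, so daylight saving is not in effect and Irin Administrative Region is at UTC+03:00.
09:00 Irin Administrative Region − 3h = 06:00 UTC.
1 March 2018 is a Thursday, so Saturdays fall on 3, 10, 17, 24, 31; the last is March 31.
1 October 2018 is a Monday, so Fridays fall on 5, 12, 19, 26; the last is October 26.
At the standard offset (UTC+04:00), 06:00 UTC + 4h = 10:00 Orax standard time.
The standard-time date in Orax, 20 February 2018, is outside the daylight-saving period (31 March – 26 October), so Orax is on standard time, UTC+04:00.
06:00 UTC + 4h = 10:00 Orax.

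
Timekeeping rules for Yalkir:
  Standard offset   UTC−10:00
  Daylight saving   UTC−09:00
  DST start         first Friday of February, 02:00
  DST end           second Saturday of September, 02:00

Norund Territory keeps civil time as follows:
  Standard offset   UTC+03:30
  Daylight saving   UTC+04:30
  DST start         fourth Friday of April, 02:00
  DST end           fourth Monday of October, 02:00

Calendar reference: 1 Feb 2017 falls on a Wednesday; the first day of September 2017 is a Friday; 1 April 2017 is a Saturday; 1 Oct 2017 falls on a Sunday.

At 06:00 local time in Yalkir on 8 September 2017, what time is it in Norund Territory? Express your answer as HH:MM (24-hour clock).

1 February 2017 is a Wednesday, so the first Friday is February 3.
1 September 2017 is a Friday, so the first Saturday is September 2 and the second is September 9.
8 September 2017 lies within the daylight-saving period (3 February – 9 September), so Yalkir is on daylight time, UTC−09:00.
06:00 Yalkir + 9h = 15:00 UTC.
1 April 2017 is a Saturday, so the first Friday is April 7 and the fourth is April 28.
1 October 2017 is a Sunday, so the first Monday is October 2 and the fourth is October 23.
At the standard offset (UTC+03:30), 15:00 UTC + 3h30m = 18:30 Norund Territory standard time.
Daylight saving runs 28 April – 23 October; the standard-time date in Norund Territory, 8 September 2017, is inside that window, so Norund Territory is at UTC+04:30.
15:00 UTC + 4h30m = 19:30 Norund Territory.

19:30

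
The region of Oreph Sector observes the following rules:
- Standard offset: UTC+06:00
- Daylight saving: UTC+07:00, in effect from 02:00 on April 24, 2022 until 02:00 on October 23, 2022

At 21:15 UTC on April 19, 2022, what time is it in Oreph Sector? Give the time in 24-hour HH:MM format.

At the standard offset (UTC+06:00), 21:15 UTC + 6h = 03:15 Oreph Sector standard time (rolling into the next day, 20 April 2022).
The standard-time date in Oreph Sector, April 20, 2022, does not fall between 24 April and 23 October, so daylight saving is not in effect and Oreph Sector is at UTC+06:00.
21:15 UTC + 6h = 03:15 local (rolling into the next day, 20 April 2022).

03:15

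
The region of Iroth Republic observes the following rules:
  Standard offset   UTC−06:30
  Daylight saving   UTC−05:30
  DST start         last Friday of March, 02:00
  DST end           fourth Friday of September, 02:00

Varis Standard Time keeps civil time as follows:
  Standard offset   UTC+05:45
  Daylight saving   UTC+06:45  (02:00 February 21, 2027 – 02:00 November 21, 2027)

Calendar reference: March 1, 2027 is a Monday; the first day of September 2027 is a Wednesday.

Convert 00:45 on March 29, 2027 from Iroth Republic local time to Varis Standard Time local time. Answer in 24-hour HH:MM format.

1 March 2027 is a Monday, so Fridays fall on 5, 12, 19, 26; the last is March 26.
1 September 2027 is a Wednesday, so the first Friday is September 3 and the fourth is September 24.
Daylight saving runs 26 March – 24 September; March 29, 2027 is inside that window, so Iroth Republic is at UTC−05:30.
00:45 Iroth Republic + 5h30m = 06:15 UTC.
At the standard offset (UTC+05:45), 06:15 UTC + 5h45m = 12:00 Varis Standard Time standard time.
The standard-time date in Varis Standard Time, March 29, 2027, falls between 21 February and 21 November, so daylight saving is in effect and Varis Standard Time is at UTC+06:45.
06:15 UTC + 6h45m = 13:00 Varis Standard Time.

13:00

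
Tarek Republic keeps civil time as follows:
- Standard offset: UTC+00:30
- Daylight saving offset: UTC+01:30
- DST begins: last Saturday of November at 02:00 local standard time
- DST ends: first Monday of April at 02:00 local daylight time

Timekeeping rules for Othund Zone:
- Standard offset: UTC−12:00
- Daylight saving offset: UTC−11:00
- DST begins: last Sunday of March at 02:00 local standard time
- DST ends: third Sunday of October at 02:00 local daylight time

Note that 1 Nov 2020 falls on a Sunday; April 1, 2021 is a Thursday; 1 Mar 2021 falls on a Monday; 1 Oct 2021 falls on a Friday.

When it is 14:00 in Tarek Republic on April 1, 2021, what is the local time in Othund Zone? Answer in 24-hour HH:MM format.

1 November 2020 is a Sunday, so Saturdays fall on 7, 14, 21, 28; the last is November 28.
1 April 2021 is a Thursday, so the first Monday is April 5.
Daylight saving runs 28 November 2020 – 5 April 2021; April 1, 2021 is inside that window, so Tarek Republic is at UTC+01:30.
14:00 Tarek Republic − 1h30m = 12:30 UTC.
1 March 2021 is a Monday, so Sundays fall on 7, 14, 21, 28; the last is March 28.
1 October 2021 is a Friday, so the first Sunday is October 3 and the third is October 17.
At the standard offset (UTC−12:00), 12:30 UTC − 12h = 00:30 Othund Zone standard time.
The standard-time date in Othund Zone, April 1, 2021, falls between 28 March and 17 October, so daylight saving is in effect and Othund Zone is at UTC−11:00.
12:30 UTC − 11h = 01:30 Othund Zone.

01:30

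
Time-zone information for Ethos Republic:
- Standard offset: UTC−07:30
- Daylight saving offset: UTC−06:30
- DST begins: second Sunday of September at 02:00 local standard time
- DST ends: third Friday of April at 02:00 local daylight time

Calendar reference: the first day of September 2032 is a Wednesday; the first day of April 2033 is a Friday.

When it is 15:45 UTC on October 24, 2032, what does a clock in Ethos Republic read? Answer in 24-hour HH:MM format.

09:15

1 September 2032 is a Wednesday, so the first Sunday is September 5 and the second is September 12.
1 April 2033 is a Friday, so the first Friday is April 1 and the third is April 15.
At the standard offset (UTC−07:30), 15:45 UTC − 7h30m = 08:15 Ethos Republic standard time.
The standard-time date in Ethos Republic, October 24, 2032, falls between 12 September 2032 and 15 April 2033, so daylight saving is in effect and Ethos Republic is at UTC−06:30.
15:45 UTC − 6h30m = 09:15 local.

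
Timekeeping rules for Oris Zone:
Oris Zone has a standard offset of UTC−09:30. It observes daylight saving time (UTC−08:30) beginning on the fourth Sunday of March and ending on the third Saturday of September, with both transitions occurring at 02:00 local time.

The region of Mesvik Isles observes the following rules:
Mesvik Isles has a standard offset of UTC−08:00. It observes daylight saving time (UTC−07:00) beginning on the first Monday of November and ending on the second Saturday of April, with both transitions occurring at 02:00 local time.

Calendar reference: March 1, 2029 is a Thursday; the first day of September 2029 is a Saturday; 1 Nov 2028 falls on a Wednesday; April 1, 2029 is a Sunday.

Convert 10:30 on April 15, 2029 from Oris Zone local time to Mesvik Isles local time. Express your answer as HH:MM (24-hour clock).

11:00

1 March 2029 is a Thursday, so the first Sunday is March 4 and the fourth is March 25.
1 September 2029 is a Saturday, so the first Saturday is September 1 and the third is September 15.
April 15, 2029 falls between 25 March and 15 September, so daylight saving is in effect and Oris Zone is at UTC−08:30.
10:30 Oris Zone + 8h30m = 19:00 UTC.
1 November 2028 is a Wednesday, so the first Monday is November 6.
1 April 2029 is a Sunday, so the first Saturday is April 7 and the second is April 14.
At the standard offset (UTC−08:00), 19:00 UTC − 8h = 11:00 Mesvik Isles standard time.
The standard-time date in Mesvik Isles, April 15, 2029, is outside the daylight-saving period (6 November 2028 – 14 April 2029), so Mesvik Isles is on standard time, UTC−08:00.
19:00 UTC − 8h = 11:00 Mesvik Isles.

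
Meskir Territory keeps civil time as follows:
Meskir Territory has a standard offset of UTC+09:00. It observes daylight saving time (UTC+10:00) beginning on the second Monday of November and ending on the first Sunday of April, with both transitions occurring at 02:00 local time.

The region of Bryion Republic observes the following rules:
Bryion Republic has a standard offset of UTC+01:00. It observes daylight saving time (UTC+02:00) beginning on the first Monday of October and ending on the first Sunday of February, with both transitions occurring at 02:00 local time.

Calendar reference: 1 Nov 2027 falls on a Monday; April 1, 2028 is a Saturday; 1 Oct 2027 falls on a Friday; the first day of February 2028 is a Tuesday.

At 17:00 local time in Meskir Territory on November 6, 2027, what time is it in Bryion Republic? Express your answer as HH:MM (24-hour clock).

1 November 2027 is a Monday, so the first Monday is November 1 and the second is November 8.
1 April 2028 is a Saturday, so the first Sunday is April 2.
Daylight saving runs 8 November 2027 – 2 April 2028; November 6, 2027 is outside that window, so Meskir Territory is on standard time at UTC+09:00.
17:00 Meskir Territory − 9h = 08:00 UTC.
1 October 2027 is a Friday, so the first Monday is October 4.
1 February 2028 is a Tuesday, so the first Sunday is February 6.
At the standard offset (UTC+01:00), 08:00 UTC + 1h = 09:00 Bryion Republic standard time.
Daylight saving runs 4 October 2027 – 6 February 2028; the standard-time date in Bryion Republic, November 6, 2027, is inside that window, so Bryion Republic is at UTC+02:00.
08:00 UTC + 2h = 10:00 Bryion Republic.

10:00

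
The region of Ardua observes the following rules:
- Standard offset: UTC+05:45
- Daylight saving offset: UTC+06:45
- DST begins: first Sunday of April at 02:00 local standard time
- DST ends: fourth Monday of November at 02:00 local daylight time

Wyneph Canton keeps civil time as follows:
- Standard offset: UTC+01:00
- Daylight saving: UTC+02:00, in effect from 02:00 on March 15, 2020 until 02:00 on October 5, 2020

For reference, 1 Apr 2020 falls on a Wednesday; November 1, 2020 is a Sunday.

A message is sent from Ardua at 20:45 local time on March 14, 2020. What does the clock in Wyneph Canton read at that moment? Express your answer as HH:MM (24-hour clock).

1 April 2020 is a Wednesday, so the first Sunday is April 5.
1 November 2020 is a Sunday, so the first Monday is November 2 and the fourth is November 23.
March 14, 2020 is outside the daylight-saving period (5 April – 23 November), so Ardua is on standard time, UTC+05:45.
20:45 Ardua − 5h45m = 15:00 UTC.
At the standard offset (UTC+01:00), 15:00 UTC + 1h = 16:00 Wyneph Canton standard time.
The standard-time date in Wyneph Canton, March 14, 2020, is outside the daylight-saving period (15 March – 5 October), so Wyneph Canton is on standard time, UTC+01:00.
15:00 UTC + 1h = 16:00 Wyneph Canton.

16:00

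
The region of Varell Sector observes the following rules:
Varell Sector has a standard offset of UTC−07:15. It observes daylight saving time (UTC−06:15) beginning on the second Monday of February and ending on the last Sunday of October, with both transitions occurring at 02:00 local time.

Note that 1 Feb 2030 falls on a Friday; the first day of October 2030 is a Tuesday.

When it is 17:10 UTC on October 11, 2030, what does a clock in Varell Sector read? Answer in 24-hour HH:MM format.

10:55

1 February 2030 is a Friday, so the first Monday is February 4 and the second is February 11.
1 October 2030 is a Tuesday, so Sundays fall on 6, 13, 20, 27; the last is October 27.
At the standard offset (UTC−07:15), 17:10 UTC − 7h15m = 09:55 Varell Sector standard time.
The standard-time date in Varell Sector, October 11, 2030, lies within the daylight-saving period (11 February – 27 October), so Varell Sector is on daylight time, UTC−06:15.
17:10 UTC − 6h15m = 10:55 local.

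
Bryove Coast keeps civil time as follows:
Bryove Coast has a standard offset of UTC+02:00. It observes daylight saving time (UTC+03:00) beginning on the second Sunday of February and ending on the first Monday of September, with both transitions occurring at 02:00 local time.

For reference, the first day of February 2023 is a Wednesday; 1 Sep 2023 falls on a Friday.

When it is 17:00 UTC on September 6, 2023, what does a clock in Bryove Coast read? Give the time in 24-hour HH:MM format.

1 February 2023 is a Wednesday, so the first Sunday is February 5 and the second is February 12.
1 September 2023 is a Friday, so the first Monday is September 4.
At the standard offset (UTC+02:00), 17:00 UTC + 2h = 19:00 Bryove Coast standard time.
The standard-time date in Bryove Coast, September 6, 2023, does not fall between 12 February and 4 September, so daylight saving is not in effect and Bryove Coast is at UTC+02:00.
17:00 UTC + 2h = 19:00 local.

19:00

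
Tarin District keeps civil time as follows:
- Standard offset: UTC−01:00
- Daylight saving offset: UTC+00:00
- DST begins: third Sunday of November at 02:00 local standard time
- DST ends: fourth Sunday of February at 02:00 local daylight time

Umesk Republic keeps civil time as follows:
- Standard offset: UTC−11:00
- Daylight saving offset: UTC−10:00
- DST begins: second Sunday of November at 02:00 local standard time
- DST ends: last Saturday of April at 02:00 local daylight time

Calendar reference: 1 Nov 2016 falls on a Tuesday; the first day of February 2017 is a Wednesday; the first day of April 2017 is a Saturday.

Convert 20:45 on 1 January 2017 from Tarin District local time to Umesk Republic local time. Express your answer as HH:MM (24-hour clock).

10:45

1 November 2016 is a Tuesday, so the first Sunday is November 6 and the third is November 20.
1 February 2017 is a Wednesday, so the first Sunday is February 5 and the fourth is February 26.
Daylight saving runs 20 November 2016 – 26 February 2017; 1 January 2017 is inside that window, so Tarin District is at UTC+00:00.
20:45 Tarin District − 0h = 20:45 UTC.
1 November 2016 is a Tuesday, so the first Sunday is November 6 and the second is November 13.
1 April 2017 is a Saturday, so Saturdays fall on 1, 8, 15, 22, 29; the last is April 29.
At the standard offset (UTC−11:00), 20:45 UTC − 11h = 09:45 Umesk Republic standard time.
The standard-time date in Umesk Republic, 1 January 2017, lies within the daylight-saving period (13 November 2016 – 29 April 2017), so Umesk Republic is on daylight time, UTC−10:00.
20:45 UTC − 10h = 10:45 Umesk Republic.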